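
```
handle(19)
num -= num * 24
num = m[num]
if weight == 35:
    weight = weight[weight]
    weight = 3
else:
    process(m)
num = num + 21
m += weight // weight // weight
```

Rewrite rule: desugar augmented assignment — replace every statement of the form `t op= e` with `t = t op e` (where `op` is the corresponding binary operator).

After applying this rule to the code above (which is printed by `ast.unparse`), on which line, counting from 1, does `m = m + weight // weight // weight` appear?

10

Transformed code:
handle(19)
num = num - num * 24
num = m[num]
if weight == 35:
    weight = weight[weight]
    weight = 3
else:
    process(m)
num = num + 21
m = m + weight // weight // weight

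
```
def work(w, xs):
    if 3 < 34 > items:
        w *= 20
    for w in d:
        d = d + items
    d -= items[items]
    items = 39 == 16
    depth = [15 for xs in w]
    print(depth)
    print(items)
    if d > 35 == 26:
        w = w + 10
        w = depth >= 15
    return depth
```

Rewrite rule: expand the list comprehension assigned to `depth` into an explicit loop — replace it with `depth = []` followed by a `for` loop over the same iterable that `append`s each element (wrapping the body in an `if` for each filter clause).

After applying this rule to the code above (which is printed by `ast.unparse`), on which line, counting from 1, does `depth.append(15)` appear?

Transformed code:
def work(w, xs):
    if 3 < 34 > items:
        w *= 20
    for w in d:
        d = d + items
    d -= items[items]
    items = 39 == 16
    depth = []
    for xs in w:
        depth.append(15)
    print(depth)
    print(items)
    if d > 35 == 26:
        w = w + 10
        w = depth >= 15
    return depth

10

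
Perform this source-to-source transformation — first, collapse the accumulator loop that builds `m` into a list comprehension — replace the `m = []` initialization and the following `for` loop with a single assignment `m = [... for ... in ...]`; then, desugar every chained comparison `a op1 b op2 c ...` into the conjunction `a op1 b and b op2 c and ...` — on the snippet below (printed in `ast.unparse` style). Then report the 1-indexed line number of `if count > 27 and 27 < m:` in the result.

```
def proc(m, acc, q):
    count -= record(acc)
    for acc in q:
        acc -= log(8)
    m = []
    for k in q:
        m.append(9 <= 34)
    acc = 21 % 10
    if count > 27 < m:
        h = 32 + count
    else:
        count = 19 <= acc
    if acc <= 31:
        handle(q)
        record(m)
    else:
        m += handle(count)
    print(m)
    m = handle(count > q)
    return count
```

7

Transformed code:
def proc(m, acc, q):
    count -= record(acc)
    for acc in q:
        acc -= log(8)
    m = [9 <= 34 for k in q]
    acc = 21 % 10
    if count > 27 and 27 < m:
        h = 32 + count
    else:
        count = 19 <= acc
    if acc <= 31:
        handle(q)
        record(m)
    else:
        m += handle(count)
    print(m)
    m = handle(count > q)
    return count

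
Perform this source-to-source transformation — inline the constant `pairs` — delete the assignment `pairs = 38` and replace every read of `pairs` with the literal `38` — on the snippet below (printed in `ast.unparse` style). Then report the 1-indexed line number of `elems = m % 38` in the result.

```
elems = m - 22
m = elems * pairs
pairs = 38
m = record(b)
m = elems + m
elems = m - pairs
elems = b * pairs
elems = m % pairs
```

Transformed code:
elems = m - 22
m = elems * 38
m = record(b)
m = elems + m
elems = m - 38
elems = b * 38
elems = m % 38

7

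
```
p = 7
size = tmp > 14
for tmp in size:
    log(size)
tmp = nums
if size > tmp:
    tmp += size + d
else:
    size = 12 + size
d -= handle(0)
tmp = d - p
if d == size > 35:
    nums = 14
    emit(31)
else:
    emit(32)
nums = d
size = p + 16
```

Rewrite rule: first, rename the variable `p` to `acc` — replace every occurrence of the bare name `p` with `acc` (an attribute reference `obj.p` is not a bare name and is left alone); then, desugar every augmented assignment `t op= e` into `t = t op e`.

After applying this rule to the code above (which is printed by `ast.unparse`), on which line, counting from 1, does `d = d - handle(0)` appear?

10

Transformed code:
acc = 7
size = tmp > 14
for tmp in size:
    log(size)
tmp = nums
if size > tmp:
    tmp = tmp + (size + d)
else:
    size = 12 + size
d = d - handle(0)
tmp = d - acc
if d == size > 35:
    nums = 14
    emit(31)
else:
    emit(32)
nums = d
size = acc + 16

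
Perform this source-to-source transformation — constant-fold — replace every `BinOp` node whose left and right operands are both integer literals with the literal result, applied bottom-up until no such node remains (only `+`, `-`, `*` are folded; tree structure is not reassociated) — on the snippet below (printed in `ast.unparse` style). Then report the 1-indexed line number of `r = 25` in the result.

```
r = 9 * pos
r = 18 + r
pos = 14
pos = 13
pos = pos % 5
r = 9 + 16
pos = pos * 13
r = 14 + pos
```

Transformed code:
r = 9 * pos
r = 18 + r
pos = 14
pos = 13
pos = pos % 5
r = 25
pos = pos * 13
r = 14 + pos

6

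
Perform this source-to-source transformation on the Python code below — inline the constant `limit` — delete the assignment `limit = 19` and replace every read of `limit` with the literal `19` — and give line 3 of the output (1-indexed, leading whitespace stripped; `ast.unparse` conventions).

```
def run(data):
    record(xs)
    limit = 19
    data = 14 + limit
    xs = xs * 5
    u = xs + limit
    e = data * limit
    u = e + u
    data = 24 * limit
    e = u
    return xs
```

data = 14 + 19

Transformed code:
def run(data):
    record(xs)
    data = 14 + 19
    xs = xs * 5
    u = xs + 19
    e = data * 19
    u = e + u
    data = 24 * 19
    e = u
    return xs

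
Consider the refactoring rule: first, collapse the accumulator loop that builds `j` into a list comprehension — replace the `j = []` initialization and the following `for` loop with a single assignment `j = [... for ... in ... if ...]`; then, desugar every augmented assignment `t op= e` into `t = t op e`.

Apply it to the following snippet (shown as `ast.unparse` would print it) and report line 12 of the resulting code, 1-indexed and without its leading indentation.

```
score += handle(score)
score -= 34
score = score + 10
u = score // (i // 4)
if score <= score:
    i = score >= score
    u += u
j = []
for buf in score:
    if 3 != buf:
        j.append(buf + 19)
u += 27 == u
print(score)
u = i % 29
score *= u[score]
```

score = score * u[score]

Transformed code:
score = score + handle(score)
score = score - 34
score = score + 10
u = score // (i // 4)
if score <= score:
    i = score >= score
    u = u + u
j = [buf + 19 for buf in score if 3 != buf]
u = u + (27 == u)
print(score)
u = i % 29
score = score * u[score]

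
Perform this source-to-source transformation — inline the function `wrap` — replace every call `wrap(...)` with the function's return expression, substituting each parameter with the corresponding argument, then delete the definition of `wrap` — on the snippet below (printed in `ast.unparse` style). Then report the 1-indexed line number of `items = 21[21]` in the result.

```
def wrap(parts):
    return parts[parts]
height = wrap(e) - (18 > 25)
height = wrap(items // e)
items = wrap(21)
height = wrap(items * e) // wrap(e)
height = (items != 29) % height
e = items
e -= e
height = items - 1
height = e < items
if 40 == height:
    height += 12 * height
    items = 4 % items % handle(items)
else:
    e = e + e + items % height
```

Transformed code:
height = e[e] - (18 > 25)
height = (items // e)[items // e]
items = 21[21]
height = (items * e)[items * e] // e[e]
height = (items != 29) % height
e = items
e -= e
height = items - 1
height = e < items
if 40 == height:
    height += 12 * height
    items = 4 % items % handle(items)
else:
    e = e + e + items % height

3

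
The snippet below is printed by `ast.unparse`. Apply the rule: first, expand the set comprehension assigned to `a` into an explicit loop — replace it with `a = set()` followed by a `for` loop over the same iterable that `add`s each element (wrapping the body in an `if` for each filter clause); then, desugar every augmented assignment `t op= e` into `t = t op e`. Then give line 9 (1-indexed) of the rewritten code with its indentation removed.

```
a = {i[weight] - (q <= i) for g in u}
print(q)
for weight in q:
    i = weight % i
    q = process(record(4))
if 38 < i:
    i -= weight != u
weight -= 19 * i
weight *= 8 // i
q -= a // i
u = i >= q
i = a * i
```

i = i - (weight != u)

Transformed code:
a = set()
for g in u:
    a.add(i[weight] - (q <= i))
print(q)
for weight in q:
    i = weight % i
    q = process(record(4))
if 38 < i:
    i = i - (weight != u)
weight = weight - 19 * i
weight = weight * (8 // i)
q = q - a // i
u = i >= q
i = a * i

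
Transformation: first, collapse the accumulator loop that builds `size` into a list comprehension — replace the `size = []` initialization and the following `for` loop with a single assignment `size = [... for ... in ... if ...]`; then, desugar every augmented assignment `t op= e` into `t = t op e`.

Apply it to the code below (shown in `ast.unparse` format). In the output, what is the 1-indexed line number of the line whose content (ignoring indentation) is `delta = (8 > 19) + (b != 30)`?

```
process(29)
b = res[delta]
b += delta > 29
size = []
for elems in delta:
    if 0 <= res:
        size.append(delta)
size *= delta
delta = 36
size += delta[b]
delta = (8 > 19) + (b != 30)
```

8

Transformed code:
process(29)
b = res[delta]
b = b + (delta > 29)
size = [delta for elems in delta if 0 <= res]
size = size * delta
delta = 36
size = size + delta[b]
delta = (8 > 19) + (b != 30)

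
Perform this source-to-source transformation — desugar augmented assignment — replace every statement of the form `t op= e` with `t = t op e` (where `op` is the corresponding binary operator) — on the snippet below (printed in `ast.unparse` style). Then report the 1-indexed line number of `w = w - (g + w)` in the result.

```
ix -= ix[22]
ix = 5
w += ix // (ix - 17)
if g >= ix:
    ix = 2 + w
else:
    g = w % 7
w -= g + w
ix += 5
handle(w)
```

8

Transformed code:
ix = ix - ix[22]
ix = 5
w = w + ix // (ix - 17)
if g >= ix:
    ix = 2 + w
else:
    g = w % 7
w = w - (g + w)
ix = ix + 5
handle(w)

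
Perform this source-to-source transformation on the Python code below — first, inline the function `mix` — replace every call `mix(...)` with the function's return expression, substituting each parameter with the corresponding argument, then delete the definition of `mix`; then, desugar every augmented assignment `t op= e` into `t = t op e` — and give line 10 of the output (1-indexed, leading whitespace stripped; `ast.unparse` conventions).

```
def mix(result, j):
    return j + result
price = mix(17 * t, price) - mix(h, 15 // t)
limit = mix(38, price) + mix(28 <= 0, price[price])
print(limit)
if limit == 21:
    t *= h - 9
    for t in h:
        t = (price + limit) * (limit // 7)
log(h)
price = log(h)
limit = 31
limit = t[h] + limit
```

Transformed code:
price = price + 17 * t - (15 // t + h)
limit = price + 38 + (price[price] + (28 <= 0))
print(limit)
if limit == 21:
    t = t * (h - 9)
    for t in h:
        t = (price + limit) * (limit // 7)
log(h)
price = log(h)
limit = 31
limit = t[h] + limit

limit = 31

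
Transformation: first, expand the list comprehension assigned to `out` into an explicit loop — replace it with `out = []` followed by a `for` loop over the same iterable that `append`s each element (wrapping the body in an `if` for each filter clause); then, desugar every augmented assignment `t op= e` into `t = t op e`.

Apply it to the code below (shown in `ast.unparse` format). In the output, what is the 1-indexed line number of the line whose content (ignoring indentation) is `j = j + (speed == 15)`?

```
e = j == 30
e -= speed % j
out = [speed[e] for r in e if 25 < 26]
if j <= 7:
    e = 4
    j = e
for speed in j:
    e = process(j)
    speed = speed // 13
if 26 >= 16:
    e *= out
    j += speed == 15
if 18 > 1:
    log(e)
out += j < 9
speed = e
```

15

Transformed code:
e = j == 30
e = e - speed % j
out = []
for r in e:
    if 25 < 26:
        out.append(speed[e])
if j <= 7:
    e = 4
    j = e
for speed in j:
    e = process(j)
    speed = speed // 13
if 26 >= 16:
    e = e * out
    j = j + (speed == 15)
if 18 > 1:
    log(e)
out = out + (j < 9)
speed = e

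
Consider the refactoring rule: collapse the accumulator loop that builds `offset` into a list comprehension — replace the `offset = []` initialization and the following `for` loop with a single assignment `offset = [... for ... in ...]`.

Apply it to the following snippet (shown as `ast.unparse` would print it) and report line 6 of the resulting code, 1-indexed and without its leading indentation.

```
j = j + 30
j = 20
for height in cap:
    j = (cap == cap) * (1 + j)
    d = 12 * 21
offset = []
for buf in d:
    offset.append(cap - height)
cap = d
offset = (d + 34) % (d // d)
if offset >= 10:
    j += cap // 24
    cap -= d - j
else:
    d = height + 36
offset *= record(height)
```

offset = [cap - height for buf in d]

Transformed code:
j = j + 30
j = 20
for height in cap:
    j = (cap == cap) * (1 + j)
    d = 12 * 21
offset = [cap - height for buf in d]
cap = d
offset = (d + 34) % (d // d)
if offset >= 10:
    j += cap // 24
    cap -= d - j
else:
    d = height + 36
offset *= record(height)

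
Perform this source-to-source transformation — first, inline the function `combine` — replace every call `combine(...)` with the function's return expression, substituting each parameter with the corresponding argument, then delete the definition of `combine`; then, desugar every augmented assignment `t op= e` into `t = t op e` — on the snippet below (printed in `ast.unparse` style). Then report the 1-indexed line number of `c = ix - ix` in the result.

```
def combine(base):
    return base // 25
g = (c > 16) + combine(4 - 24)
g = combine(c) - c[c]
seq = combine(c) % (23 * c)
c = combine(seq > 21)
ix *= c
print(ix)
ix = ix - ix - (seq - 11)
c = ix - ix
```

Transformed code:
g = (c > 16) + (4 - 24) // 25
g = c // 25 - c[c]
seq = c // 25 % (23 * c)
c = (seq > 21) // 25
ix = ix * c
print(ix)
ix = ix - ix - (seq - 11)
c = ix - ix

8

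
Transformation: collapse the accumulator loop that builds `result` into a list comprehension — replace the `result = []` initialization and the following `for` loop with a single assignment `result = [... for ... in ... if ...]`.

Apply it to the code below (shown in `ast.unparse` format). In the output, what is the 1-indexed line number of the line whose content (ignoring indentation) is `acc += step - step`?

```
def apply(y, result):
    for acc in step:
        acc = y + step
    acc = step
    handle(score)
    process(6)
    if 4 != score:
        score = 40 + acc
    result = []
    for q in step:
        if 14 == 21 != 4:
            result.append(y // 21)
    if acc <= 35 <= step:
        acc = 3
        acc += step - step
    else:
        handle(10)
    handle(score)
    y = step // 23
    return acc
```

12

Transformed code:
def apply(y, result):
    for acc in step:
        acc = y + step
    acc = step
    handle(score)
    process(6)
    if 4 != score:
        score = 40 + acc
    result = [y // 21 for q in step if 14 == 21 != 4]
    if acc <= 35 <= step:
        acc = 3
        acc += step - step
    else:
        handle(10)
    handle(score)
    y = step // 23
    return acc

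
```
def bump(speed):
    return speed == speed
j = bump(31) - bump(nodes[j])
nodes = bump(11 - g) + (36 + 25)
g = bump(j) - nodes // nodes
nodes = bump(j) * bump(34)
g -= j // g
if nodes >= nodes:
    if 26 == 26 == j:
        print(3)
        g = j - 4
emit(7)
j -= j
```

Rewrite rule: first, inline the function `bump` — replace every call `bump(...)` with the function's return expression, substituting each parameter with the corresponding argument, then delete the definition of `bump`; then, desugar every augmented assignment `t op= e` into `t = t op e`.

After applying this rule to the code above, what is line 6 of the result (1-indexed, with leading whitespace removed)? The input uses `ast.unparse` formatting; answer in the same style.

Transformed code:
j = (31 == 31) - (nodes[j] == nodes[j])
nodes = (11 - g == 11 - g) + (36 + 25)
g = (j == j) - nodes // nodes
nodes = (j == j) * (34 == 34)
g = g - j // g
if nodes >= nodes:
    if 26 == 26 == j:
        print(3)
        g = j - 4
emit(7)
j = j - j

if nodes >= nodes:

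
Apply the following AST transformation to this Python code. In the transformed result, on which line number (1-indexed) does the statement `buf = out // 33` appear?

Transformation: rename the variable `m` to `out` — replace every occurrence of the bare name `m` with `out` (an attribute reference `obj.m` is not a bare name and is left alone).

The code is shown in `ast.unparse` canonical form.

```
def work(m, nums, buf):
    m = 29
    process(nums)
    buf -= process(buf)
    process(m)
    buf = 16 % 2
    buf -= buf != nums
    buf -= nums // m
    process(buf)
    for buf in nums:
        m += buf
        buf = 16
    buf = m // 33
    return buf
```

13

Transformed code:
def work(out, nums, buf):
    out = 29
    process(nums)
    buf -= process(buf)
    process(out)
    buf = 16 % 2
    buf -= buf != nums
    buf -= nums // out
    process(buf)
    for buf in nums:
        out += buf
        buf = 16
    buf = out // 33
    return buf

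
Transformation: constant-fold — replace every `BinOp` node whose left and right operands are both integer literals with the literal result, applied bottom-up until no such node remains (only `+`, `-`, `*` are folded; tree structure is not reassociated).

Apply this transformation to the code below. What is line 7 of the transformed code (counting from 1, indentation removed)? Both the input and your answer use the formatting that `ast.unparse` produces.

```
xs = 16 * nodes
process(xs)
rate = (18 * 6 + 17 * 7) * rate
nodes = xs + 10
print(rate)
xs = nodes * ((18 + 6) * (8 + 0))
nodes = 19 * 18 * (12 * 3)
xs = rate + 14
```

Transformed code:
xs = 16 * nodes
process(xs)
rate = 227 * rate
nodes = xs + 10
print(rate)
xs = nodes * 192
nodes = 12312
xs = rate + 14

nodes = 12312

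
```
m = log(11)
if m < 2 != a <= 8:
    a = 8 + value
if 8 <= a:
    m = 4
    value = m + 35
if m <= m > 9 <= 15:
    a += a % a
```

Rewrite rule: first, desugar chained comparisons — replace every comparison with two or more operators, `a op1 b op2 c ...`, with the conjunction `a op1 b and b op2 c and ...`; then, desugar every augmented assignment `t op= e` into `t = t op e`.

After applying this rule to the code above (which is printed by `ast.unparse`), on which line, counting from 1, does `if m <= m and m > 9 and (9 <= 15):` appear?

Transformed code:
m = log(11)
if m < 2 and 2 != a and (a <= 8):
    a = 8 + value
if 8 <= a:
    m = 4
    value = m + 35
if m <= m and m > 9 and (9 <= 15):
    a = a + a % a

7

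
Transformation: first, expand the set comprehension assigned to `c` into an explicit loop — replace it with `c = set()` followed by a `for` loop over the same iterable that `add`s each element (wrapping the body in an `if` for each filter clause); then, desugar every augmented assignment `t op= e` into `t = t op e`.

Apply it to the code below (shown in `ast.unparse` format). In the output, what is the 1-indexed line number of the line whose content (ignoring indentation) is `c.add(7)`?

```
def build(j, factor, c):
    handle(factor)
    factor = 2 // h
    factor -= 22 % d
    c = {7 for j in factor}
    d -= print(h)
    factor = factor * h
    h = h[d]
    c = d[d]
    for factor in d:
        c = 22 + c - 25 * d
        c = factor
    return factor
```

Transformed code:
def build(j, factor, c):
    handle(factor)
    factor = 2 // h
    factor = factor - 22 % d
    c = set()
    for j in factor:
        c.add(7)
    d = d - print(h)
    factor = factor * h
    h = h[d]
    c = d[d]
    for factor in d:
        c = 22 + c - 25 * d
        c = factor
    return factor

7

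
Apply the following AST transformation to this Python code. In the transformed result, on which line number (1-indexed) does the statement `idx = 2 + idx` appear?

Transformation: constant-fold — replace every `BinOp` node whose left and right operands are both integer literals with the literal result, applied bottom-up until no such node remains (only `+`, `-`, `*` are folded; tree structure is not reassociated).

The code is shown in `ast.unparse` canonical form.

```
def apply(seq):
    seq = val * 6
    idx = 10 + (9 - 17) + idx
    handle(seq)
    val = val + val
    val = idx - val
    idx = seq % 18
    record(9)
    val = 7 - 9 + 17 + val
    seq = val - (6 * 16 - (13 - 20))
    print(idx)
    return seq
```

3

Transformed code:
def apply(seq):
    seq = val * 6
    idx = 2 + idx
    handle(seq)
    val = val + val
    val = idx - val
    idx = seq % 18
    record(9)
    val = 15 + val
    seq = val - 103
    print(idx)
    return seq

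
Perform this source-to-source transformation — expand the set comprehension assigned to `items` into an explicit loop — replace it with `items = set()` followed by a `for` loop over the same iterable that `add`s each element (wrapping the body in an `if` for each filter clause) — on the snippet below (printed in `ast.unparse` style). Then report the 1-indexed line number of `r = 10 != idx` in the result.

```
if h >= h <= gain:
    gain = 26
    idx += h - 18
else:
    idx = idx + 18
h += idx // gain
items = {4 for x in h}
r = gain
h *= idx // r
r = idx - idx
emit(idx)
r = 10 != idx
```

Transformed code:
if h >= h <= gain:
    gain = 26
    idx += h - 18
else:
    idx = idx + 18
h += idx // gain
items = set()
for x in h:
    items.add(4)
r = gain
h *= idx // r
r = idx - idx
emit(idx)
r = 10 != idx

14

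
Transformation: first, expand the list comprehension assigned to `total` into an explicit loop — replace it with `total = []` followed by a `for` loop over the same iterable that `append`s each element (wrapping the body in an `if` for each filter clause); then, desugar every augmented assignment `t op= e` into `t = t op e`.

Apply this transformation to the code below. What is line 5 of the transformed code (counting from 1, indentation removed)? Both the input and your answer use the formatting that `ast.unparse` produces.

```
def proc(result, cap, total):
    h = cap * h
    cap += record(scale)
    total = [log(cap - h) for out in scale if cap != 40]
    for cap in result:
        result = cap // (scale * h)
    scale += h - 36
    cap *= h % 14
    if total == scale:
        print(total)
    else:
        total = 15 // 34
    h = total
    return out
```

for out in scale:

Transformed code:
def proc(result, cap, total):
    h = cap * h
    cap = cap + record(scale)
    total = []
    for out in scale:
        if cap != 40:
            total.append(log(cap - h))
    for cap in result:
        result = cap // (scale * h)
    scale = scale + (h - 36)
    cap = cap * (h % 14)
    if total == scale:
        print(total)
    else:
        total = 15 // 34
    h = total
    return out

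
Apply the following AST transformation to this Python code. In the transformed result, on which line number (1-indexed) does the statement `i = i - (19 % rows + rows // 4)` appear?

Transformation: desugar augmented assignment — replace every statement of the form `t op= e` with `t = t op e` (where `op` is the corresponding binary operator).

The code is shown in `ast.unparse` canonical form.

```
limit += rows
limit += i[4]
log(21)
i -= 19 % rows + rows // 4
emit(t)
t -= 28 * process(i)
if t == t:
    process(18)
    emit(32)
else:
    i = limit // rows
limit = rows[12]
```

Transformed code:
limit = limit + rows
limit = limit + i[4]
log(21)
i = i - (19 % rows + rows // 4)
emit(t)
t = t - 28 * process(i)
if t == t:
    process(18)
    emit(32)
else:
    i = limit // rows
limit = rows[12]

4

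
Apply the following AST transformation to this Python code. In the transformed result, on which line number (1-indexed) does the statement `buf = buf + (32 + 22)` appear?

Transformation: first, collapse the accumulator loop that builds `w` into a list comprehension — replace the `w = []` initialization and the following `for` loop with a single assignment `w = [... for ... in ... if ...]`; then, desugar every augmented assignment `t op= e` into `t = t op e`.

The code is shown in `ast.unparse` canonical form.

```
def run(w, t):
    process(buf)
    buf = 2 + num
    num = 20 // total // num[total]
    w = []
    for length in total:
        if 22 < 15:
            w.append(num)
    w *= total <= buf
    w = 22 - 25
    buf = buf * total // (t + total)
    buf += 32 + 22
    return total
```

9

Transformed code:
def run(w, t):
    process(buf)
    buf = 2 + num
    num = 20 // total // num[total]
    w = [num for length in total if 22 < 15]
    w = w * (total <= buf)
    w = 22 - 25
    buf = buf * total // (t + total)
    buf = buf + (32 + 22)
    return total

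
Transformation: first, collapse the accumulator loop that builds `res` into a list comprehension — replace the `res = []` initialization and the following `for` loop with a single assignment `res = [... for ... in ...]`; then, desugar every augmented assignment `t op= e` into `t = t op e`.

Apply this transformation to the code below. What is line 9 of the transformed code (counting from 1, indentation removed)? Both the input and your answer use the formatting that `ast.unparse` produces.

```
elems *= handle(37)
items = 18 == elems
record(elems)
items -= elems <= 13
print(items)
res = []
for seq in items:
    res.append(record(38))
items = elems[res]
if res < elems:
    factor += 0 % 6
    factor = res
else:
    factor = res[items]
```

factor = factor + 0 % 6

Transformed code:
elems = elems * handle(37)
items = 18 == elems
record(elems)
items = items - (elems <= 13)
print(items)
res = [record(38) for seq in items]
items = elems[res]
if res < elems:
    factor = factor + 0 % 6
    factor = res
else:
    factor = res[items]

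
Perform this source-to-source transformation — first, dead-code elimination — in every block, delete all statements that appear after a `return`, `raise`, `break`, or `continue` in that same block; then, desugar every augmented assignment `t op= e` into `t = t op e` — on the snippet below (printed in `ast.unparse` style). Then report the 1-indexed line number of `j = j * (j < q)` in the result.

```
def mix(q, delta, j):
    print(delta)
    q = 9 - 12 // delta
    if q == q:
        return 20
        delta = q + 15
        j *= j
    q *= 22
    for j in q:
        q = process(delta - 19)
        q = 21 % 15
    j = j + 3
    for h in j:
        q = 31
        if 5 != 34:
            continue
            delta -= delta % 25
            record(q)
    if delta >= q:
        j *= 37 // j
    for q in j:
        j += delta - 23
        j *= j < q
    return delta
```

19

Transformed code:
def mix(q, delta, j):
    print(delta)
    q = 9 - 12 // delta
    if q == q:
        return 20
    q = q * 22
    for j in q:
        q = process(delta - 19)
        q = 21 % 15
    j = j + 3
    for h in j:
        q = 31
        if 5 != 34:
            continue
    if delta >= q:
        j = j * (37 // j)
    for q in j:
        j = j + (delta - 23)
        j = j * (j < q)
    return delta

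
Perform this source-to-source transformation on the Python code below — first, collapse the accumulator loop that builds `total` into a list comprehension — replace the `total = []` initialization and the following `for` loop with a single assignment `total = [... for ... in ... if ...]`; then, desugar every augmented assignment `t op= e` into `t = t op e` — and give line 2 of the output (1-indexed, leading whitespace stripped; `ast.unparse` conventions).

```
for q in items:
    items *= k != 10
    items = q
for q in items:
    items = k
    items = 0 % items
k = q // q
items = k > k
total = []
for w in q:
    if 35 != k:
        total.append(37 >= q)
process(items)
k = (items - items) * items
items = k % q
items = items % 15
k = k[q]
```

items = items * (k != 10)

Transformed code:
for q in items:
    items = items * (k != 10)
    items = q
for q in items:
    items = k
    items = 0 % items
k = q // q
items = k > k
total = [37 >= q for w in q if 35 != k]
process(items)
k = (items - items) * items
items = k % q
items = items % 15
k = k[q]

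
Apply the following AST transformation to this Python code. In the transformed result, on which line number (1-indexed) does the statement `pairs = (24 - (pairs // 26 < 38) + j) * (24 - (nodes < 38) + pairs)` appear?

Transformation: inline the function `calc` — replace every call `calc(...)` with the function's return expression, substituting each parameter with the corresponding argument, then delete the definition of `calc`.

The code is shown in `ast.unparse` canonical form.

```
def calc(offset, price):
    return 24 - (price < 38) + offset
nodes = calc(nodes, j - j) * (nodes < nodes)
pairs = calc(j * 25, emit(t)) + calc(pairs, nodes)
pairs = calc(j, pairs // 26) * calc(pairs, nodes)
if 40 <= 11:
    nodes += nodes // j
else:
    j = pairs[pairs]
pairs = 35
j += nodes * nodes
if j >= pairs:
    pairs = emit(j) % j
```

Transformed code:
nodes = (24 - (j - j < 38) + nodes) * (nodes < nodes)
pairs = 24 - (emit(t) < 38) + j * 25 + (24 - (nodes < 38) + pairs)
pairs = (24 - (pairs // 26 < 38) + j) * (24 - (nodes < 38) + pairs)
if 40 <= 11:
    nodes += nodes // j
else:
    j = pairs[pairs]
pairs = 35
j += nodes * nodes
if j >= pairs:
    pairs = emit(j) % j

3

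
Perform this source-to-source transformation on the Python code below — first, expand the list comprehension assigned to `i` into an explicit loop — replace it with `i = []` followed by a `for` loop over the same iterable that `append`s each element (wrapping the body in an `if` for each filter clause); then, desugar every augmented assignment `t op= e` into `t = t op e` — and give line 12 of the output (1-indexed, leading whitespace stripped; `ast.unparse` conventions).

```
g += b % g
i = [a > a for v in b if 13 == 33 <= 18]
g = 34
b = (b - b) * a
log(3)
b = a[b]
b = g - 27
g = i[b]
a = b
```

Transformed code:
g = g + b % g
i = []
for v in b:
    if 13 == 33 <= 18:
        i.append(a > a)
g = 34
b = (b - b) * a
log(3)
b = a[b]
b = g - 27
g = i[b]
a = b

a = b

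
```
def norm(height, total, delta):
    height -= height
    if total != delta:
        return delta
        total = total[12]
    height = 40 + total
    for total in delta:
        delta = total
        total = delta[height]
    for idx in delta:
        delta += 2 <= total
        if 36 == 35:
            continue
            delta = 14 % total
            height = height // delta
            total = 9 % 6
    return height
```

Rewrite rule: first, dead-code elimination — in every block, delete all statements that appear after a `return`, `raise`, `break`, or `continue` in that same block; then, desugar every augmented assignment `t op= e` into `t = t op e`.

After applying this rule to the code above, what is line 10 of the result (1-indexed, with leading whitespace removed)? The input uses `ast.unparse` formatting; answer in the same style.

Transformed code:
def norm(height, total, delta):
    height = height - height
    if total != delta:
        return delta
    height = 40 + total
    for total in delta:
        delta = total
        total = delta[height]
    for idx in delta:
        delta = delta + (2 <= total)
        if 36 == 35:
            continue
    return height

delta = delta + (2 <= total)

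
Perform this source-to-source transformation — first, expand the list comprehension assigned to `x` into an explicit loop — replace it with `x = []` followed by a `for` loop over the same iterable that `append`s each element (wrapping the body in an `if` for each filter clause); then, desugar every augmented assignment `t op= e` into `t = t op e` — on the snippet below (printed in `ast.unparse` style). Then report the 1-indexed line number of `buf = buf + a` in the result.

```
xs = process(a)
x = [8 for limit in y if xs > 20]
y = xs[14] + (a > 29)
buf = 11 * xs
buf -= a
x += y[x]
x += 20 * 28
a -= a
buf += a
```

Transformed code:
xs = process(a)
x = []
for limit in y:
    if xs > 20:
        x.append(8)
y = xs[14] + (a > 29)
buf = 11 * xs
buf = buf - a
x = x + y[x]
x = x + 20 * 28
a = a - a
buf = buf + a

12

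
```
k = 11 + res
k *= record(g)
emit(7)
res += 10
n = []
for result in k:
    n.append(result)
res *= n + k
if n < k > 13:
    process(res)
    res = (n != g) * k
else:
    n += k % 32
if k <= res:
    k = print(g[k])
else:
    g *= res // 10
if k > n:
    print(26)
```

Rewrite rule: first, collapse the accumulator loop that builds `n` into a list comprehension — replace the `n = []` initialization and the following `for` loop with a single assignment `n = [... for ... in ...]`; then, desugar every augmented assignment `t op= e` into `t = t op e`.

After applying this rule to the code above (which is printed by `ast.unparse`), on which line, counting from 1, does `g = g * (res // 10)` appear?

15

Transformed code:
k = 11 + res
k = k * record(g)
emit(7)
res = res + 10
n = [result for result in k]
res = res * (n + k)
if n < k > 13:
    process(res)
    res = (n != g) * k
else:
    n = n + k % 32
if k <= res:
    k = print(g[k])
else:
    g = g * (res // 10)
if k > n:
    print(26)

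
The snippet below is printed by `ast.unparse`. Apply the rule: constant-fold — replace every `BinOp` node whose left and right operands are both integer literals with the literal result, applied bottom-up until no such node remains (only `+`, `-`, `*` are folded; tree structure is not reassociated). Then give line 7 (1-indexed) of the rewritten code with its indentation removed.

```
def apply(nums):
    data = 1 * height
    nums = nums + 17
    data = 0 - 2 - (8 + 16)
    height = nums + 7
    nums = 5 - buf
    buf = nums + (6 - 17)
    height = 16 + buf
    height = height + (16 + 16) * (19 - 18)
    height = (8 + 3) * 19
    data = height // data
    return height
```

buf = nums + -11

Transformed code:
def apply(nums):
    data = 1 * height
    nums = nums + 17
    data = -26
    height = nums + 7
    nums = 5 - buf
    buf = nums + -11
    height = 16 + buf
    height = height + 32
    height = 209
    data = height // data
    return height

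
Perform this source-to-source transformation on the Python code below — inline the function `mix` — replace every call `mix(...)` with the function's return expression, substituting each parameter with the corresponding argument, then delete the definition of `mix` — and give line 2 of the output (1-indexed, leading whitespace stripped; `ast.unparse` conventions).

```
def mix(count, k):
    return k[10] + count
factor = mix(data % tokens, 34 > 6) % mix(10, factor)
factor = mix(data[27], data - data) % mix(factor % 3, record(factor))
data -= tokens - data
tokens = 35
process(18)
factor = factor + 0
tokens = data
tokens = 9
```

factor = ((data - data)[10] + data[27]) % (record(factor)[10] + factor % 3)

Transformed code:
factor = ((34 > 6)[10] + data % tokens) % (factor[10] + 10)
factor = ((data - data)[10] + data[27]) % (record(factor)[10] + factor % 3)
data -= tokens - data
tokens = 35
process(18)
factor = factor + 0
tokens = data
tokens = 9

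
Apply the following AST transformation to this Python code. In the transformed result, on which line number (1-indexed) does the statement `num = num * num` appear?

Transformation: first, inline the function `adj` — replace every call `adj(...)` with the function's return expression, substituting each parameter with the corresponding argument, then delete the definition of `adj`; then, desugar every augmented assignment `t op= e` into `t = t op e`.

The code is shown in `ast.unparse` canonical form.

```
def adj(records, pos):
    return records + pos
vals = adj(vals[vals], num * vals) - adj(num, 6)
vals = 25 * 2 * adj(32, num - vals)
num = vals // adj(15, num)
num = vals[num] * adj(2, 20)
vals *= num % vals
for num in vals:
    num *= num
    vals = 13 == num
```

Transformed code:
vals = vals[vals] + num * vals - (num + 6)
vals = 25 * 2 * (32 + (num - vals))
num = vals // (15 + num)
num = vals[num] * (2 + 20)
vals = vals * (num % vals)
for num in vals:
    num = num * num
    vals = 13 == num

7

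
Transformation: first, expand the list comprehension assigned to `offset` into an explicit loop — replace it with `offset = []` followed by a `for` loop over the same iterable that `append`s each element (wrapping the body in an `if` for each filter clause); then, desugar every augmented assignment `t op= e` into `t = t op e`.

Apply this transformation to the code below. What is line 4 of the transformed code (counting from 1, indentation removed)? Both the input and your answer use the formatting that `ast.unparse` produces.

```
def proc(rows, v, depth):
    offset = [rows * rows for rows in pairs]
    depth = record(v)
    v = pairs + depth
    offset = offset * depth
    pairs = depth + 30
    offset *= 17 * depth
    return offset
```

Transformed code:
def proc(rows, v, depth):
    offset = []
    for rows in pairs:
        offset.append(rows * rows)
    depth = record(v)
    v = pairs + depth
    offset = offset * depth
    pairs = depth + 30
    offset = offset * (17 * depth)
    return offset

offset.append(rows * rows)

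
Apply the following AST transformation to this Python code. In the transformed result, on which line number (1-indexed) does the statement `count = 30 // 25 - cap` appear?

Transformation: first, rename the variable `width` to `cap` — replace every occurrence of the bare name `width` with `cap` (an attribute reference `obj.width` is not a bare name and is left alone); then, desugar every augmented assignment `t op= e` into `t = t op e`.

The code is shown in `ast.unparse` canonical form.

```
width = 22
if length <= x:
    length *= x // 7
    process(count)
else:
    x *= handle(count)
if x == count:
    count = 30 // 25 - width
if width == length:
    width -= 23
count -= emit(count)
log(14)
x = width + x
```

Transformed code:
cap = 22
if length <= x:
    length = length * (x // 7)
    process(count)
else:
    x = x * handle(count)
if x == count:
    count = 30 // 25 - cap
if cap == length:
    cap = cap - 23
count = count - emit(count)
log(14)
x = cap + x

8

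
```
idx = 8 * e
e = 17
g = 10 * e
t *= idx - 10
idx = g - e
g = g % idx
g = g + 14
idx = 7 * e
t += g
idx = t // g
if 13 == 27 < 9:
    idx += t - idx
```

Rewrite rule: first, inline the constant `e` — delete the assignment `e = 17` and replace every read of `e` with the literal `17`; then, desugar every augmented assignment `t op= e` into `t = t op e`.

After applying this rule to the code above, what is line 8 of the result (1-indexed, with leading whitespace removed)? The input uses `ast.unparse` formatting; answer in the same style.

t = t + g

Transformed code:
idx = 8 * 17
g = 10 * 17
t = t * (idx - 10)
idx = g - 17
g = g % idx
g = g + 14
idx = 7 * 17
t = t + g
idx = t // g
if 13 == 27 < 9:
    idx = idx + (t - idx)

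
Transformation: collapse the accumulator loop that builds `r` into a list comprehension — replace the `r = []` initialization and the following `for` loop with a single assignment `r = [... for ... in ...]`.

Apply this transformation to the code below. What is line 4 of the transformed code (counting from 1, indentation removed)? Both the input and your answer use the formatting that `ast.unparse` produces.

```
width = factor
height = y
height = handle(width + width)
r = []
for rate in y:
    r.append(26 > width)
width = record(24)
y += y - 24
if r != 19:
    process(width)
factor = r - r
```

Transformed code:
width = factor
height = y
height = handle(width + width)
r = [26 > width for rate in y]
width = record(24)
y += y - 24
if r != 19:
    process(width)
factor = r - r

r = [26 > width for rate in y]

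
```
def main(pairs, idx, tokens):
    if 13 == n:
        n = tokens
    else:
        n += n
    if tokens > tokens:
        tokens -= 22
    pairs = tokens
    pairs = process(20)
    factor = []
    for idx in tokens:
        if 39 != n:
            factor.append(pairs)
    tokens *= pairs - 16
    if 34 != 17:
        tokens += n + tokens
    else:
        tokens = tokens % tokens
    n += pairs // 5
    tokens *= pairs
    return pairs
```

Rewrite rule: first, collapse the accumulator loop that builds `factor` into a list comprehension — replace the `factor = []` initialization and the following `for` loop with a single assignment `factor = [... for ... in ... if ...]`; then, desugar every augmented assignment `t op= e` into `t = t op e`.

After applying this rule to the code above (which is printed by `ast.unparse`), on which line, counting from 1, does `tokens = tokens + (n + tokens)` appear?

Transformed code:
def main(pairs, idx, tokens):
    if 13 == n:
        n = tokens
    else:
        n = n + n
    if tokens > tokens:
        tokens = tokens - 22
    pairs = tokens
    pairs = process(20)
    factor = [pairs for idx in tokens if 39 != n]
    tokens = tokens * (pairs - 16)
    if 34 != 17:
        tokens = tokens + (n + tokens)
    else:
        tokens = tokens % tokens
    n = n + pairs // 5
    tokens = tokens * pairs
    return pairs

13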